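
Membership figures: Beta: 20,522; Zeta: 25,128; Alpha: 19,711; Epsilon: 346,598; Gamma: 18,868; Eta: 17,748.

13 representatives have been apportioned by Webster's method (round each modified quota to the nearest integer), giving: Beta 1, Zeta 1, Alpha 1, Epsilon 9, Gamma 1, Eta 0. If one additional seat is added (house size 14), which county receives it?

Epsilon

Priority for the next seat is population ÷ (current seats + 0.5).
Priorities: Beta 13681.333, Zeta 16752.000, Alpha 13140.667, Epsilon 36484.000, Gamma 12578.667, Eta 35496.000.
Highest priority: Epsilon.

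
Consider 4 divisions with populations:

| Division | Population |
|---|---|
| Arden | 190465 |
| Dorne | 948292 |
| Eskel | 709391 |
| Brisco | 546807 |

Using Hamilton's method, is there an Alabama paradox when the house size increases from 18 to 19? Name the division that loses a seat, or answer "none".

At 18 seats: Arden 2, Dorne 7, Eskel 5, Brisco 4.
At 19 seats: Arden 1, Dorne 8, Eskel 6, Brisco 4.
Arden drops from 2 to 1.

Arden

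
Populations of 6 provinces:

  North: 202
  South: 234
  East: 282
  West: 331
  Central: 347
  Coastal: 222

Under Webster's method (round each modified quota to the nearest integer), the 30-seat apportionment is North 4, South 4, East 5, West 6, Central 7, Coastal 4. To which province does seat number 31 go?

South

Priority for the next seat is population ÷ (current seats + 0.5).
Priorities: North 44.889, South 52.000, East 51.273, West 50.923, Central 46.267, Coastal 49.333.
Highest priority: South.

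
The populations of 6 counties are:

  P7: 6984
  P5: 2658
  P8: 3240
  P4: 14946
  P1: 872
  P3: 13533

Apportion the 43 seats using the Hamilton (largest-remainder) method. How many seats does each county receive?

Standard divisor: 42233 ÷ 43 ≈ 982.163.
Standard quotas: P7 7.1108, P5 2.7063, P8 3.2988, P4 15.2174, P1 0.8878, P3 13.7788.
Lower quotas: P7 7, P5 2, P8 3, P4 15, P1 0, P3 13 (sum 40, leaving 3 seats).
Remainders in descending order: P1 0.8878, P3 0.7788, P5 0.7063, P8 0.2988, P4 0.2174, P7 0.1108.
Largest remainders: P1, P3, P5 receive the extra seats.

P7 7; P5 3; P8 3; P4 15; P1 1; P3 14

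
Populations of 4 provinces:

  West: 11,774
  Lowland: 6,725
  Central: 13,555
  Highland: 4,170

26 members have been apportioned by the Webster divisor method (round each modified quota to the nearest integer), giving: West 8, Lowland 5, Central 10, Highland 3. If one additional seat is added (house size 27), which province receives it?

West

Priority for the next seat is population ÷ (current seats + 0.5).
Priorities: West 1385.176, Lowland 1222.727, Central 1290.952, Highland 1191.429.
Highest priority: West.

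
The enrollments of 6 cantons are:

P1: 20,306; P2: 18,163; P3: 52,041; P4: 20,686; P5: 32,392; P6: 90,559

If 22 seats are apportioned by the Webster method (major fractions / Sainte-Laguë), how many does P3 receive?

Standard divisor 234147/22 ≈ 10643.045; standard quotas: P1 1.908, P2 1.707, P3 4.890, P4 1.944, P5 3.043, P6 8.509.
Rounding to the nearest integer gives 2, 2, 5, 2, 3, 9 = 23 seats, so the divisor must be adjusted.
With modified divisor 11100: modified quotas P1 1.829, P2 1.636, P3 4.688, P4 1.864, P5 2.918, P6 8.158.
Rounding to the nearest integer: P1 2, P2 2, P3 5, P4 2, P5 3, P6 8 (total 22).
P3 receives 5.

5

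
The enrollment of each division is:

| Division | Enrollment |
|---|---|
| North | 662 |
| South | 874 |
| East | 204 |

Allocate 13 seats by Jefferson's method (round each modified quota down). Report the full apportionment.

Standard divisor 1740/13 ≈ 133.846; standard quotas: North 4.946, South 6.530, East 1.524.
Rounding down gives 4, 6, 1 = 11 seats, so the divisor must be adjusted.
With modified divisor 120: modified quotas North 5.517, South 7.283, East 1.700.
Rounding down: North 5, South 7, East 1 (total 13).

North=5, South=7, East=1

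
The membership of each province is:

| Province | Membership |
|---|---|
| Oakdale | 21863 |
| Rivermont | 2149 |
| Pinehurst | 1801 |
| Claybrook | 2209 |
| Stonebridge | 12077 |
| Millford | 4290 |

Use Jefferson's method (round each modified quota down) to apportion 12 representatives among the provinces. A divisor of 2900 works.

Oakdale 7, Rivermont 0, Pinehurst 0, Claybrook 0, Stonebridge 4, Millford 1

With modified divisor 2900: modified quotas Oakdale 7.539, Rivermont 0.741, Pinehurst 0.621, Claybrook 0.762, Stonebridge 4.164, Millford 1.479.
Rounding down: Oakdale 7, Rivermont 0, Pinehurst 0, Claybrook 0, Stonebridge 4, Millford 1 (total 12).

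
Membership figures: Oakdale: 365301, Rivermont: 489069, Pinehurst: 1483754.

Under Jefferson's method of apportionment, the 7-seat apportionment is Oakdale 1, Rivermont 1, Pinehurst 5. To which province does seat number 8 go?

Priority for the next seat is population ÷ (current seats + 1).
Priorities: Oakdale 182650.500, Rivermont 244534.500, Pinehurst 247292.333.
Highest priority: Pinehurst.

Pinehurst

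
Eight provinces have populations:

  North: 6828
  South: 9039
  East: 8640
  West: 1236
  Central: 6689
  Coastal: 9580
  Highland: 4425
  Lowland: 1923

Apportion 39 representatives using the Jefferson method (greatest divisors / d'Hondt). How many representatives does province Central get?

5

Standard divisor 48360/39 ≈ 1240; standard quotas: North 5.506, South 7.290, East 6.968, West 0.997, Central 5.394, Coastal 7.726, Highland 3.569, Lowland 1.551.
Rounding down gives 5, 7, 6, 0, 5, 7, 3, 1 = 34 seats, so the divisor must be adjusted.
With modified divisor 1120: modified quotas North 6.096, South 8.071, East 7.714, West 1.104, Central 5.972, Coastal 8.554, Highland 3.951, Lowland 1.717.
Rounding down: North 6, South 8, East 7, West 1, Central 5, Coastal 8, Highland 3, Lowland 1 (total 39).
Central receives 5.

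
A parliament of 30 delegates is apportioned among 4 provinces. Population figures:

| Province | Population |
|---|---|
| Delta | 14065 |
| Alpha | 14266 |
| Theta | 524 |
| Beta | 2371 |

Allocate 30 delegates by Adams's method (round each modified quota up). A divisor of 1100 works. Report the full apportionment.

Delta: 13, Alpha: 13, Theta: 1, Beta: 3

With modified divisor 1100: modified quotas Delta 12.786, Alpha 12.969, Theta 0.476, Beta 2.155.
Rounding up: Delta 13, Alpha 13, Theta 1, Beta 3 (total 30).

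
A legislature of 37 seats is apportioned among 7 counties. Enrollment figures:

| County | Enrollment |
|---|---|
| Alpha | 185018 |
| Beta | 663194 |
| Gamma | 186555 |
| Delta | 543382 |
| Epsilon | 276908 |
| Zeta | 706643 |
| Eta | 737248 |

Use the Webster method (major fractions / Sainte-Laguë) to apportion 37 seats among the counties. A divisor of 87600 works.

With modified divisor 87600: modified quotas Alpha 2.112, Beta 7.571, Gamma 2.130, Delta 6.203, Epsilon 3.161, Zeta 8.067, Eta 8.416.
Rounding to the nearest integer: Alpha 2, Beta 8, Gamma 2, Delta 6, Epsilon 3, Zeta 8, Eta 8 (total 37).

Alpha 2, Beta 8, Gamma 2, Delta 6, Epsilon 3, Zeta 8, Eta 8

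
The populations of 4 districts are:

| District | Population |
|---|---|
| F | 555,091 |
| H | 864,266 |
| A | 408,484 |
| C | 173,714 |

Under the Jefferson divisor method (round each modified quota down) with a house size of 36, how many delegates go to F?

Standard divisor 2001555/36 ≈ 55598.75; standard quotas: F 9.984, H 15.545, A 7.347, C 3.124.
Rounding down gives 9, 15, 7, 3 = 34 seats, so the divisor must be adjusted.
With modified divisor 52500: modified quotas F 10.573, H 16.462, A 7.781, C 3.309.
Rounding down: F 10, H 16, A 7, C 3 (total 36).
F receives 10.

10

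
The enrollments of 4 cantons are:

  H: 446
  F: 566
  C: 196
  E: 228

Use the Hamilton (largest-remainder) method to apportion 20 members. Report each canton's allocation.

H 6, F 8, C 3, E 3

The standard divisor is 1436/20 ≈ 71.8.
Standard quotas: H 6.212, F 7.883, C 2.730, E 3.175.
Lower quotas: H 6, F 7, C 2, E 3 (sum 18, leaving 2 seats).
Remainders in descending order: F 0.883, C 0.730, H 0.212, E 0.175.
Largest remainders: F, C receive the extra seats.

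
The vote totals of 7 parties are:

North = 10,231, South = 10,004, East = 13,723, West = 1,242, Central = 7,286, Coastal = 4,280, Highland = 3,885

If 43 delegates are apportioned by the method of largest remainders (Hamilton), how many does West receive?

The standard divisor is 50651/43 ≈ 1177.93.
Standard quotas: North 8.6856, South 8.4929, East 11.6501, West 1.0544, Central 6.1854, Coastal 3.6335, Highland 3.2982.
Lower quotas: North 8, South 8, East 11, West 1, Central 6, Coastal 3, Highland 3 (sum 40, leaving 3 seats).
Remainders in descending order: North 0.6856, East 0.6501, Coastal 0.6335, South 0.4929, Highland 0.2982, Central 0.1854, West 0.0544.
Largest remainders: North, East, Coastal receive the extra seats.
West receives 1.

1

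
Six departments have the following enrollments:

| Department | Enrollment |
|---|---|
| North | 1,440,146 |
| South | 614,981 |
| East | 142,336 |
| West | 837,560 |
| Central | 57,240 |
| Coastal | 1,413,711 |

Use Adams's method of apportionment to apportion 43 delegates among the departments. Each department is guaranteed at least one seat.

Standard divisor 4505974/43 ≈ 104790.093; standard quotas: North 13.743, South 5.869, East 1.358, West 7.993, Central 0.546, Coastal 13.491.
Rounding up gives 14, 6, 2, 8, 1, 14 = 45 seats, so the divisor must be adjusted.
With modified divisor 114300: modified quotas North 12.600, South 5.380, East 1.245, West 7.328, Central 0.501, Coastal 12.368.
Rounding up: North 13, South 6, East 2, West 8, Central 1, Coastal 13 (total 43).

North 13, South 6, East 2, West 8, Central 1, Coastal 13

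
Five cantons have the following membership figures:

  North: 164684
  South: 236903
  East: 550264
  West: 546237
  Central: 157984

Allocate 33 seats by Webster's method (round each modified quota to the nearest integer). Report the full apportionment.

North: 3, South: 5, East: 11, West: 11, Central: 3

Standard divisor 1656072/33 ≈ 50184; standard quotas: North 3.282, South 4.721, East 10.965, West 10.885, Central 3.148.
Rounding to the nearest integer gives North 3, South 5, East 11, West 11, Central 3 — total 33, matching the house size, so no adjustment is needed.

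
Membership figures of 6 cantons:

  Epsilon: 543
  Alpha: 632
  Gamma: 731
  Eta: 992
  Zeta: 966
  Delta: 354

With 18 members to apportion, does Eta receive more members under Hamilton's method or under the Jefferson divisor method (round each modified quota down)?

Jefferson

Hamilton: Epsilon 2, Alpha 3, Gamma 3, Eta 4, Zeta 4, Delta 2.
Jefferson: Epsilon 2, Alpha 3, Gamma 3, Eta 5, Zeta 4, Delta 1.
Eta gets 4 under Hamilton and 5 under Jefferson.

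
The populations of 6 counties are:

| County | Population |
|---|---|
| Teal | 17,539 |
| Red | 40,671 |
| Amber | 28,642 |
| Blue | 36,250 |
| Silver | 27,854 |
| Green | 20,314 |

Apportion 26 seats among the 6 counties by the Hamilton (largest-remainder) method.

Total 171270; standard divisor 171270/26 ≈ 6587.308.
Standard quotas: Teal 2.6625, Red 6.1741, Amber 4.3481, Blue 5.5030, Silver 4.2284, Green 3.0838.
Lower quotas: Teal 2, Red 6, Amber 4, Blue 5, Silver 4, Green 3 (sum 24, leaving 2 seats).
Remainders in descending order: Teal 0.6625, Blue 0.5030, Amber 0.3481, Silver 0.2284, Red 0.1741, Green 0.0838.
Largest remainders: Teal, Blue receive the extra seats.

Teal: 3, Red: 6, Amber: 4, Blue: 6, Silver: 4, Green: 3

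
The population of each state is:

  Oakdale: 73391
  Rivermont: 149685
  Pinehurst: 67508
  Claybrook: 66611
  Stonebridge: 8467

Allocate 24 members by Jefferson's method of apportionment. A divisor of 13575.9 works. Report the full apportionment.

Oakdale 5, Rivermont 11, Pinehurst 4, Claybrook 4, Stonebridge 0

With modified divisor 13575.9: modified quotas Oakdale 5.406, Rivermont 11.026, Pinehurst 4.973, Claybrook 4.907, Stonebridge 0.624.
Rounding down: Oakdale 5, Rivermont 11, Pinehurst 4, Claybrook 4, Stonebridge 0 (total 24).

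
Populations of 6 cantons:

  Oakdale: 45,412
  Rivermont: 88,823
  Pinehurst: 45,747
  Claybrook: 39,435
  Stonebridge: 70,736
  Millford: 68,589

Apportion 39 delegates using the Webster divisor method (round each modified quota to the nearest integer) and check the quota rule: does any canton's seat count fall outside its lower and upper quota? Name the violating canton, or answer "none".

none

Standard quotas: Oakdale 4.937, Rivermont 9.656, Pinehurst 4.973, Claybrook 4.287, Stonebridge 7.690, Millford 7.457.
Webster allocation: Oakdale 5, Rivermont 10, Pinehurst 5, Claybrook 4, Stonebridge 8, Millford 7.
Every allocation lies between the lower and upper quota.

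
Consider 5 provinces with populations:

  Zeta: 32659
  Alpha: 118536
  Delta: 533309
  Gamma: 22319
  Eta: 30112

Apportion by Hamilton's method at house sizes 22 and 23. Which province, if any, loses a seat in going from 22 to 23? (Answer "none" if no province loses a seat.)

none

At 22 seats: Zeta 1, Alpha 3, Delta 16, Gamma 1, Eta 1.
At 23 seats: Zeta 1, Alpha 4, Delta 16, Gamma 1, Eta 1.
No province's allocation decreased.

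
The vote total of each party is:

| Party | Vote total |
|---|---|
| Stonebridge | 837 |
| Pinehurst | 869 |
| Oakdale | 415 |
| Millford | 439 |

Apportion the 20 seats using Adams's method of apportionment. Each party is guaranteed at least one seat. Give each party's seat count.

Stonebridge 6, Pinehurst 7, Oakdale 3, Millford 4

Standard divisor 2560/20 ≈ 128; standard quotas: Stonebridge 6.539, Pinehurst 6.789, Oakdale 3.242, Millford 3.430.
Rounding up gives 7, 7, 4, 4 = 22 seats, so the divisor must be adjusted.
With modified divisor 140: modified quotas Stonebridge 5.979, Pinehurst 6.207, Oakdale 2.964, Millford 3.136.
Rounding up: Stonebridge 6, Pinehurst 7, Oakdale 3, Millford 4 (total 20).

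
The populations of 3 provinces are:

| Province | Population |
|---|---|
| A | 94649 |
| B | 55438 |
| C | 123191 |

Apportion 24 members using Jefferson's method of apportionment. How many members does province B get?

5

Standard divisor 273278/24 ≈ 11386.583; standard quotas: A 8.312, B 4.869, C 10.819.
Rounding down gives 8, 4, 10 = 22 seats, so the divisor must be adjusted.
With modified divisor 10800: modified quotas A 8.764, B 5.133, C 11.407.
Rounding down: A 8, B 5, C 11 (total 24).
B receives 5.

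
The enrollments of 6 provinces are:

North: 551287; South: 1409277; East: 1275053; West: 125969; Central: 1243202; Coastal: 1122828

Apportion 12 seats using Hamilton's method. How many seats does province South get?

The standard divisor is 5727616/12 ≈ 477301.333.
Standard quotas: North 1.1550, South 2.9526, East 2.6714, West 0.2639, Central 2.6046, Coastal 2.3525.
Lower quotas: North 1, South 2, East 2, West 0, Central 2, Coastal 2 (sum 9, leaving 3 seats).
Remainders in descending order: South 0.9526, East 0.6714, Central 0.6046, Coastal 0.3525, West 0.2639, North 0.1550.
Largest remainders: South, East, Central receive the extra seats.
South receives 3.

3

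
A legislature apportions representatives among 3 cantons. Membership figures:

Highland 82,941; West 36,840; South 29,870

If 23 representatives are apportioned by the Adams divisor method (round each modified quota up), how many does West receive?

6

Standard divisor 149651/23 ≈ 6506.565; standard quotas: Highland 12.747, West 5.662, South 4.591.
Rounding up gives 13, 6, 5 = 24 seats, so the divisor must be adjusted.
With modified divisor 7100: modified quotas Highland 11.682, West 5.189, South 4.207.
Rounding up: Highland 12, West 6, South 5 (total 23).
West receives 6.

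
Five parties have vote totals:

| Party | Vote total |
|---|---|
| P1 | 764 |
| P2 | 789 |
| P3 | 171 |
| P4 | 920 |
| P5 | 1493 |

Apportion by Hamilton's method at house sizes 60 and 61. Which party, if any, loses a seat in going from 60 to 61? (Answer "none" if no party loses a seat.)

At 60 seats: P1 11, P2 11, P3 3, P4 13, P5 22.
At 61 seats: P1 11, P2 12, P3 2, P4 14, P5 22.
P3 drops from 3 to 2.

P3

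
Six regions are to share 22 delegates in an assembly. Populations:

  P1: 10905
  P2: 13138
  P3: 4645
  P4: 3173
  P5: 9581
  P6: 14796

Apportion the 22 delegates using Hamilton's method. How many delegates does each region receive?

P1: 4; P2: 5; P3: 2; P4: 1; P5: 4; P6: 6

The standard divisor is 56238/22 ≈ 2556.273.
Standard quotas: P1 4.2660, P2 5.1395, P3 1.8171, P4 1.2413, P5 3.7480, P6 5.7881.
Lower quotas: P1 4, P2 5, P3 1, P4 1, P5 3, P6 5 (sum 19, leaving 3 seats).
Remainders in descending order: P3 0.8171, P6 0.7881, P5 0.7480, P1 0.2660, P4 0.2413, P2 0.1395.
Largest remainders: P3, P6, P5 receive the extra seats.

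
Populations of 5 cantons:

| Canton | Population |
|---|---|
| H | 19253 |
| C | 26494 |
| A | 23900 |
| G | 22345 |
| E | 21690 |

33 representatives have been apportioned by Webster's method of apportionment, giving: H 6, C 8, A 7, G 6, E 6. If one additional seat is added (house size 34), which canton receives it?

Priority for the next seat is population ÷ (current seats + 0.5).
Priorities: H 2962.000, C 3116.941, A 3186.667, G 3437.692, E 3336.923.
Highest priority: G.

G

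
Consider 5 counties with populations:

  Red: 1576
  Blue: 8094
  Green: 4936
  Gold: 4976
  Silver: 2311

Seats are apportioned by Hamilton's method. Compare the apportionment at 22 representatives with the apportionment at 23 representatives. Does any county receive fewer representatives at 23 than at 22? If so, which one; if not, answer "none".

At 22 seats: Red 2, Blue 8, Green 5, Gold 5, Silver 2.
At 23 seats: Red 2, Blue 9, Green 5, Gold 5, Silver 2.
No county's allocation decreased.

none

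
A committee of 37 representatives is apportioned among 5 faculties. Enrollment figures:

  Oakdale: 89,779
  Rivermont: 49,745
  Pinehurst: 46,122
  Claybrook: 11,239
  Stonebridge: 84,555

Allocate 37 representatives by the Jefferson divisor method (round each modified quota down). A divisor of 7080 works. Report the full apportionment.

Oakdale 12, Rivermont 7, Pinehurst 6, Claybrook 1, Stonebridge 11

With modified divisor 7080: modified quotas Oakdale 12.681, Rivermont 7.026, Pinehurst 6.514, Claybrook 1.587, Stonebridge 11.943.
Rounding down: Oakdale 12, Rivermont 7, Pinehurst 6, Claybrook 1, Stonebridge 11 (total 37).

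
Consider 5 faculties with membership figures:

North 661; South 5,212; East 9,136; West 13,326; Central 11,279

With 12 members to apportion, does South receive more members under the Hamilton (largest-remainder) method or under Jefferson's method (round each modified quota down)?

Hamilton

Hamilton: North 0, South 2, East 3, West 4, Central 3.
Jefferson: North 0, South 1, East 3, West 4, Central 4.
South gets 2 under Hamilton and 1 under Jefferson.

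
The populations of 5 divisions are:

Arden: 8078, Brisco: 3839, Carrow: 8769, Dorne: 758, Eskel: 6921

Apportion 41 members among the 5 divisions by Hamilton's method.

Arden 12, Brisco 5, Carrow 13, Dorne 1, Eskel 10

Standard divisor: 28365 ÷ 41 ≈ 691.829.
Standard quotas: Arden 11.6763, Brisco 5.5491, Carrow 12.6751, Dorne 1.0956, Eskel 10.0039.
Lower quotas: Arden 11, Brisco 5, Carrow 12, Dorne 1, Eskel 10 (sum 39, leaving 2 seats).
Remainders in descending order: Arden 0.6763, Carrow 0.6751, Brisco 0.5491, Dorne 0.0956, Eskel 0.0039.
The surplus seats go to Arden, Carrow.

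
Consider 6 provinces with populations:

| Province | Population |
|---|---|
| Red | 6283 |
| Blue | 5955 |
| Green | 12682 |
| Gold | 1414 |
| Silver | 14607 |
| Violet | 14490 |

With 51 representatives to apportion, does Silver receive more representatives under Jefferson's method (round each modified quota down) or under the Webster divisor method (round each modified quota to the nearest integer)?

Jefferson

Jefferson: Red 6, Blue 5, Green 12, Gold 1, Silver 14, Violet 13.
Webster: Red 6, Blue 6, Green 12, Gold 1, Silver 13, Violet 13.
Silver gets 14 under Jefferson and 13 under Webster.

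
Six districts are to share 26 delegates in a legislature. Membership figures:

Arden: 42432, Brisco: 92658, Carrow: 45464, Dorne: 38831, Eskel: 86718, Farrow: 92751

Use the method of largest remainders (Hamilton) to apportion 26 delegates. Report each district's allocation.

The standard divisor is 398854/26 ≈ 15340.538.
Standard quotas: Arden 2.7660, Brisco 6.0401, Carrow 2.9637, Dorne 2.5313, Eskel 5.6529, Farrow 6.0461.
Lower quotas: Arden 2, Brisco 6, Carrow 2, Dorne 2, Eskel 5, Farrow 6 (sum 23, leaving 3 seats).
Remainders in descending order: Carrow 0.9637, Arden 0.7660, Eskel 0.6529, Dorne 0.5313, Farrow 0.0461, Brisco 0.0401.
The surplus seats go to Carrow, Arden, Eskel.

Arden: 3; Brisco: 6; Carrow: 3; Dorne: 2; Eskel: 6; Farrow: 6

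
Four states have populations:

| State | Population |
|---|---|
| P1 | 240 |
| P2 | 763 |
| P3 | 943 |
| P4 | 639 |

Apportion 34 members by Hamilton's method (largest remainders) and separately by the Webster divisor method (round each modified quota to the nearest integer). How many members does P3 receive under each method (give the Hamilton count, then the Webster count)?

12 and 13

Hamilton: P1 3, P2 10, P3 12, P4 9.
Webster: P1 3, P2 10, P3 13, P4 8.
P3 gets 12 under Hamilton and 13 under Webster.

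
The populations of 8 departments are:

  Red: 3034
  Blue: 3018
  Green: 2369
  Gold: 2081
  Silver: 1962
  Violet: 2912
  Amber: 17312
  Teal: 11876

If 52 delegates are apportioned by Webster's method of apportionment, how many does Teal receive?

Standard divisor 44564/52 ≈ 857; standard quotas: Red 3.540, Blue 3.522, Green 2.764, Gold 2.428, Silver 2.289, Violet 3.398, Amber 20.201, Teal 13.858.
Rounding to the nearest integer gives Red 4, Blue 4, Green 3, Gold 2, Silver 2, Violet 3, Amber 20, Teal 14 — total 52, matching the house size, so no adjustment is needed.
Teal receives 14.

14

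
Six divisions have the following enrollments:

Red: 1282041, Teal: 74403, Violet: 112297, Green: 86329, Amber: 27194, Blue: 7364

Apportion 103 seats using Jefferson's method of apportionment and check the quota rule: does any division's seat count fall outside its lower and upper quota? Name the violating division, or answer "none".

Red

Standard quotas: Red 83.070, Teal 4.821, Violet 7.276, Green 5.594, Amber 1.762, Blue 0.477.
Jefferson allocation: Red 86, Teal 4, Violet 7, Green 5, Amber 1, Blue 0.
Red has quota 83.070 (lower 83, upper 84) but receives 86 — outside the quota interval.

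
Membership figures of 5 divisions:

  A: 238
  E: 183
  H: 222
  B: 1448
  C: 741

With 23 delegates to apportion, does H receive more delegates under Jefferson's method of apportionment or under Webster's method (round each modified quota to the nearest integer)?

Jefferson: A 2, E 1, H 1, B 13, C 6.
Webster: A 2, E 1, H 2, B 12, C 6.
H gets 1 under Jefferson and 2 under Webster.

Webster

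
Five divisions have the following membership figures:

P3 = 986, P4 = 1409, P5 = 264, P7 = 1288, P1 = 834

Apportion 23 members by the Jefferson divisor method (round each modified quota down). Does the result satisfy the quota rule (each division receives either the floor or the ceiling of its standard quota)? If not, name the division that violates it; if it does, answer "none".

none

Standard quotas: P3 4.743, P4 6.778, P5 1.270, P7 6.196, P1 4.012.
Jefferson allocation: P3 5, P4 7, P5 1, P7 6, P1 4.
Every allocation lies between the lower and upper quota.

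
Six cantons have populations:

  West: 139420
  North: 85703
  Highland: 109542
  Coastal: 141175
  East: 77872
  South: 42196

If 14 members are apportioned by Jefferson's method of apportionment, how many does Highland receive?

Standard divisor 595908/14 ≈ 42564.857; standard quotas: West 3.275, North 2.013, Highland 2.574, Coastal 3.317, East 1.829, South 0.991.
Rounding down gives 3, 2, 2, 3, 1, 0 = 11 seats, so the divisor must be adjusted.
With modified divisor 35900: modified quotas West 3.884, North 2.387, Highland 3.051, Coastal 3.932, East 2.169, South 1.175.
Rounding down: West 3, North 2, Highland 3, Coastal 3, East 2, South 1 (total 14).
Highland receives 3.

3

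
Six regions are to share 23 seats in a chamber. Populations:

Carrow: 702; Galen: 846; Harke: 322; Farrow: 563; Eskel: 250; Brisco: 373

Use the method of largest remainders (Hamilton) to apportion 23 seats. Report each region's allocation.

Standard divisor: 3056 ÷ 23 ≈ 132.87.
Standard quotas: Carrow 5.283, Galen 6.367, Harke 2.423, Farrow 4.237, Eskel 1.882, Brisco 2.807.
Lower quotas: Carrow 5, Galen 6, Harke 2, Farrow 4, Eskel 1, Brisco 2 (sum 20, leaving 3 seats).
Remainders in descending order: Eskel 0.882, Brisco 0.807, Harke 0.423, Galen 0.367, Carrow 0.283, Farrow 0.237.
Largest remainders: Eskel, Brisco, Harke receive the extra seats.

Carrow 5; Galen 6; Harke 3; Farrow 4; Eskel 2; Brisco 3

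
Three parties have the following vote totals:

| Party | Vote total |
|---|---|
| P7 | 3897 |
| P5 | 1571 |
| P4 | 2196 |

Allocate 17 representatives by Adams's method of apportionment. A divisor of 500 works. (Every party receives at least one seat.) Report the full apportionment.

P7=8, P5=4, P4=5

With modified divisor 500: modified quotas P7 7.794, P5 3.142, P4 4.392.
Rounding up: P7 8, P5 4, P4 5 (total 17).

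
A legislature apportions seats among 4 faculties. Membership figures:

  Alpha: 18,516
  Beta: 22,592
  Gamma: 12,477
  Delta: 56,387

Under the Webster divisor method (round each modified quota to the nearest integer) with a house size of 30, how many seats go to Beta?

6

Standard divisor 109972/30 ≈ 3665.733; standard quotas: Alpha 5.051, Beta 6.163, Gamma 3.404, Delta 15.382.
Rounding to the nearest integer gives 5, 6, 3, 15 = 29 seats, so the divisor must be adjusted.
With modified divisor 3600: modified quotas Alpha 5.143, Beta 6.276, Gamma 3.466, Delta 15.663.
Rounding to the nearest integer: Alpha 5, Beta 6, Gamma 3, Delta 16 (total 30).
Beta receives 6.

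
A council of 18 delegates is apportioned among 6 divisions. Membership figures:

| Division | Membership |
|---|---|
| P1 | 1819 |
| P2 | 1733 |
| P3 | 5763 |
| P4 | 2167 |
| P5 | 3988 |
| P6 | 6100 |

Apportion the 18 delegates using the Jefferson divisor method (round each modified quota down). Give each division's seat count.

P1 1; P2 1; P3 5; P4 2; P5 3; P6 6

Standard divisor 21570/18 ≈ 1198.333; standard quotas: P1 1.518, P2 1.446, P3 4.809, P4 1.808, P5 3.328, P6 5.090.
Rounding down gives 1, 1, 4, 1, 3, 5 = 15 seats, so the divisor must be adjusted.
With modified divisor 1010: modified quotas P1 1.801, P2 1.716, P3 5.706, P4 2.146, P5 3.949, P6 6.040.
Rounding down: P1 1, P2 1, P3 5, P4 2, P5 3, P6 6 (total 18).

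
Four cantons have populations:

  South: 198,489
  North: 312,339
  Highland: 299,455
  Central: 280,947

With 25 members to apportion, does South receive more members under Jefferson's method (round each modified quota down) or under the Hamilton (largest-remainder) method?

Hamilton

Jefferson: South 4, North 7, Highland 7, Central 7.
Hamilton: South 5, North 7, Highland 7, Central 6.
South gets 4 under Jefferson and 5 under Hamilton.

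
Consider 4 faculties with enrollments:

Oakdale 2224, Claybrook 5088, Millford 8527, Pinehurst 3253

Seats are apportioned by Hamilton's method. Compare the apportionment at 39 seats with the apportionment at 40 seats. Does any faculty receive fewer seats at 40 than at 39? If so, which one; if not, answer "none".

Oakdale

At 39 seats: Oakdale 5, Claybrook 10, Millford 17, Pinehurst 7.
At 40 seats: Oakdale 4, Claybrook 11, Millford 18, Pinehurst 7.
Oakdale drops from 5 to 4.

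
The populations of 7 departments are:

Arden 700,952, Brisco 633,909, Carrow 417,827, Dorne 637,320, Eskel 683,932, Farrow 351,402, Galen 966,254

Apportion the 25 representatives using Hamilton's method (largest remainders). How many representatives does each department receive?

Arden: 4, Brisco: 4, Carrow: 2, Dorne: 4, Eskel: 4, Farrow: 2, Galen: 5

Standard divisor: 4391596 ÷ 25 ≈ 175663.84.
Standard quotas: Arden 3.9903, Brisco 3.6086, Carrow 2.3786, Dorne 3.6281, Eskel 3.8934, Farrow 2.0004, Galen 5.5006.
Lower quotas: Arden 3, Brisco 3, Carrow 2, Dorne 3, Eskel 3, Farrow 2, Galen 5 (sum 21, leaving 4 seats).
Remainders in descending order: Arden 0.9903, Eskel 0.8934, Dorne 0.6281, Brisco 0.6086, Galen 0.5006, Carrow 0.3786, Farrow 0.0004.
Largest remainders: Arden, Eskel, Dorne, Brisco receive the extra seats.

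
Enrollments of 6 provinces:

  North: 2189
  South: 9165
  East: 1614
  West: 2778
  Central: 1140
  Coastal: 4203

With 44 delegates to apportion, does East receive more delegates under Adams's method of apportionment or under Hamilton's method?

Adams: North 5, South 18, East 4, West 6, Central 3, Coastal 8.
Hamilton: North 5, South 19, East 3, West 6, Central 2, Coastal 9.
East gets 4 under Adams and 3 under Hamilton.

Adams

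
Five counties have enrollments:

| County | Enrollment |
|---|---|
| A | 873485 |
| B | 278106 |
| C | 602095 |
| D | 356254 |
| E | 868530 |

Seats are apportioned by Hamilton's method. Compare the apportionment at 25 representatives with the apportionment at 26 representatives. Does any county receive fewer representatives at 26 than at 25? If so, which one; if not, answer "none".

At 25 seats: A 7, B 3, C 5, D 3, E 7.
At 26 seats: A 8, B 2, C 5, D 3, E 8.
B drops from 3 to 2.

B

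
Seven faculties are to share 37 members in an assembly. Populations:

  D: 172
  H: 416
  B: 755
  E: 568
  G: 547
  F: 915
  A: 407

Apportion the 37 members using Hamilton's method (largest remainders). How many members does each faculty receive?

Standard divisor: 3780 ÷ 37 ≈ 102.162.
Standard quotas: D 1.684, H 4.072, B 7.390, E 5.560, G 5.354, F 8.956, A 3.984.
Lower quotas: D 1, H 4, B 7, E 5, G 5, F 8, A 3 (sum 33, leaving 4 seats).
Remainders in descending order: A 0.984, F 0.956, D 0.684, E 0.560, B 0.390, G 0.354, H 0.072.
The surplus seats go to A, F, D, E.

D=2, H=4, B=7, E=6, G=5, F=9, A=4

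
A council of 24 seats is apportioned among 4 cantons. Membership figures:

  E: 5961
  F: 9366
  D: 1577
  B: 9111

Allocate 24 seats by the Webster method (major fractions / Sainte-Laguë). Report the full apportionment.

E 6, F 9, D 1, B 8

Standard divisor 26015/24 ≈ 1083.958; standard quotas: E 5.499, F 8.641, D 1.455, B 8.405.
Rounding to the nearest integer gives 5, 9, 1, 8 = 23 seats, so the divisor must be adjusted.
With modified divisor 1078: modified quotas E 5.530, F 8.688, D 1.463, B 8.452.
Rounding to the nearest integer: E 6, F 9, D 1, B 8 (total 24).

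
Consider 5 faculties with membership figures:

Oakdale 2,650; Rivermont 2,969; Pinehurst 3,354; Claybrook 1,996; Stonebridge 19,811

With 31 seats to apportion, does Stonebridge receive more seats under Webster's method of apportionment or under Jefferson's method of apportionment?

Jefferson

Webster: Oakdale 3, Rivermont 3, Pinehurst 3, Claybrook 2, Stonebridge 20.
Jefferson: Oakdale 2, Rivermont 3, Pinehurst 3, Claybrook 2, Stonebridge 21.
Stonebridge gets 20 under Webster and 21 under Jefferson.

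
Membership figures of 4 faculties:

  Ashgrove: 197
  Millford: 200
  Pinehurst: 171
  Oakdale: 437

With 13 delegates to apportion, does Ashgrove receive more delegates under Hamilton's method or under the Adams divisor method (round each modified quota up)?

Hamilton: Ashgrove 2, Millford 3, Pinehurst 2, Oakdale 6.
Adams: Ashgrove 3, Millford 3, Pinehurst 2, Oakdale 5.
Ashgrove gets 2 under Hamilton and 3 under Adams.

Adams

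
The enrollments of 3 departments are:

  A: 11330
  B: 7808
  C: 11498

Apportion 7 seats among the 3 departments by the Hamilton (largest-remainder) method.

A: 2; B: 2; C: 3

Total 30636; standard divisor 30636/7 ≈ 4376.571.
Standard quotas: A 2.5888, B 1.7840, C 2.6272.
Lower quotas: A 2, B 1, C 2 (sum 5, leaving 2 seats).
Remainders in descending order: B 0.7840, C 0.6272, A 0.5888.
The surplus seats go to B, C.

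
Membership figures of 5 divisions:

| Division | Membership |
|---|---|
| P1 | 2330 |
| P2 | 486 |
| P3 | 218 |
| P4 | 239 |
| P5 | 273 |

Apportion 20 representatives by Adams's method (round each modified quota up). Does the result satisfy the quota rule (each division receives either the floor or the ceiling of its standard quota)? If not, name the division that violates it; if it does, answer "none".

P1

Standard quotas: P1 13.142, P2 2.741, P3 1.230, P4 1.348, P5 1.540.
Adams allocation: P1 11, P2 3, P3 2, P4 2, P5 2.
P1 has quota 13.142 (lower 13, upper 14) but receives 11 — outside the quota interval.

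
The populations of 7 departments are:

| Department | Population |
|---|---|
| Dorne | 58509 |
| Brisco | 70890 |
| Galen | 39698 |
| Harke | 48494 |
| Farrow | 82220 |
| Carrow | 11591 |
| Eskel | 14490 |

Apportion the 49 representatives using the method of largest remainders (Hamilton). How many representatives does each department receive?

Dorne=9; Brisco=11; Galen=6; Harke=7; Farrow=12; Carrow=2; Eskel=2

Standard divisor: 325892 ÷ 49 ≈ 6650.857.
Standard quotas: Dorne 8.7972, Brisco 10.6588, Galen 5.9689, Harke 7.2914, Farrow 12.3623, Carrow 1.7428, Eskel 2.1787.
Lower quotas: Dorne 8, Brisco 10, Galen 5, Harke 7, Farrow 12, Carrow 1, Eskel 2 (sum 45, leaving 4 seats).
Remainders in descending order: Galen 0.9689, Dorne 0.7972, Carrow 0.7428, Brisco 0.6588, Farrow 0.3623, Harke 0.2914, Eskel 0.1787.
The surplus seats go to Galen, Dorne, Carrow, Brisco.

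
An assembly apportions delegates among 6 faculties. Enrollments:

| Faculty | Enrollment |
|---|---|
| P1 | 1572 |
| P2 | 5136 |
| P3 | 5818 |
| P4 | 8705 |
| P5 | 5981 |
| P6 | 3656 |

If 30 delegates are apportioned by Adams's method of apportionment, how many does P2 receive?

5

Standard divisor 30868/30 ≈ 1028.933; standard quotas: P1 1.528, P2 4.992, P3 5.654, P4 8.460, P5 5.813, P6 3.553.
Rounding up gives 2, 5, 6, 9, 6, 4 = 32 seats, so the divisor must be adjusted.
With modified divisor 1180: modified quotas P1 1.332, P2 4.353, P3 4.931, P4 7.377, P5 5.069, P6 3.098.
Rounding up: P1 2, P2 5, P3 5, P4 8, P5 6, P6 4 (total 30).
P2 receives 5.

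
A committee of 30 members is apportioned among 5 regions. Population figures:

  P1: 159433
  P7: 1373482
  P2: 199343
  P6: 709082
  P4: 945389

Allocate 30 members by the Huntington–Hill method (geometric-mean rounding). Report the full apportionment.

With divisor 112076: modified quotas P1 1.423, P7 12.255, P2 1.779, P6 6.327, P4 8.435.
Geometric-mean thresholds: P1 √(1·2)=1.414, P7 √(12·13)=12.490, P2 √(1·2)=1.414, P6 √(6·7)=6.481, P4 √(8·9)=8.485.
Each quota rounded against its threshold gives P1 2, P7 12, P2 2, P6 6, P4 8 (total 30).

P1=2; P7=12; P2=2; P6=6; P4=8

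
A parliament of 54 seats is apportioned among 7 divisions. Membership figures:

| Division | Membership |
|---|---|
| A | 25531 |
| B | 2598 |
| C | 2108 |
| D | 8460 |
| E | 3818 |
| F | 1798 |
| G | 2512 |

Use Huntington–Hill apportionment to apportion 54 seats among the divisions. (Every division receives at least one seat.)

A 30, B 3, C 2, D 10, E 4, F 2, G 3

With divisor 863: modified quotas A 29.584, B 3.010, C 2.443, D 9.803, E 4.424, F 2.083, G 2.911.
Geometric-mean thresholds: A √(29·30)=29.496, B √(3·4)=3.464, C √(2·3)=2.449, D √(9·10)=9.487, E √(4·5)=4.472, F √(2·3)=2.449, G √(2·3)=2.449.
Each quota rounded against its threshold gives A 30, B 3, C 2, D 10, E 4, F 2, G 3 (total 54).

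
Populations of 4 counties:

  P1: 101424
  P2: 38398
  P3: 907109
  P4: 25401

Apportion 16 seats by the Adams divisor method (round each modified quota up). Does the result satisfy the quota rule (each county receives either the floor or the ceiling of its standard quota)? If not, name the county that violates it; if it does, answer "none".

P3

Standard quotas: P1 1.513, P2 0.573, P3 13.535, P4 0.379.
Adams allocation: P1 2, P2 1, P3 12, P4 1.
P3 has quota 13.535 (lower 13, upper 14) but receives 12 — outside the quota interval.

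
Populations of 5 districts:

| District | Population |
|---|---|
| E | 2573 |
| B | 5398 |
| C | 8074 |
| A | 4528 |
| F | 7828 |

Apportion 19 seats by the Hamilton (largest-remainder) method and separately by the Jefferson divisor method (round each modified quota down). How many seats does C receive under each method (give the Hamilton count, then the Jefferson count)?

5 and 6

Hamilton: E 2, B 4, C 5, A 3, F 5.
Jefferson: E 1, B 4, C 6, A 3, F 5.
C gets 5 under Hamilton and 6 under Jefferson.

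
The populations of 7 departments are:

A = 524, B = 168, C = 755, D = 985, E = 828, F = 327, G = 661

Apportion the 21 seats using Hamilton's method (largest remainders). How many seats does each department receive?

The standard divisor is 4248/21 ≈ 202.286.
Standard quotas: A 2.590, B 0.831, C 3.732, D 4.869, E 4.093, F 1.617, G 3.268.
Lower quotas: A 2, B 0, C 3, D 4, E 4, F 1, G 3 (sum 17, leaving 4 seats).
Remainders in descending order: D 0.869, B 0.831, C 0.732, F 0.617, A 0.590, G 0.268, E 0.093.
Largest remainders: D, B, C, F receive the extra seats.

A: 2, B: 1, C: 4, D: 5, E: 4, F: 2, G: 3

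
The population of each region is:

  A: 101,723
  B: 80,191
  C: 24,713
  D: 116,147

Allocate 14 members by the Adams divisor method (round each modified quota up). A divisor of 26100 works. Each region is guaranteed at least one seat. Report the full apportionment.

With modified divisor 26100: modified quotas A 3.897, B 3.072, C 0.947, D 4.450.
Rounding up: A 4, B 4, C 1, D 5 (total 14).

A 4, B 4, C 1, D 5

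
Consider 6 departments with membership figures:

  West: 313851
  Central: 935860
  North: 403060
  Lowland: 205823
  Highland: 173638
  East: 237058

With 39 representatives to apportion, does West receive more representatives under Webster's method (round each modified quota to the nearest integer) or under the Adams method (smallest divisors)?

Webster: West 5, Central 16, North 7, Lowland 4, Highland 3, East 4.
Adams: West 6, Central 15, North 7, Lowland 4, Highland 3, East 4.
West gets 5 under Webster and 6 under Adams.

Adams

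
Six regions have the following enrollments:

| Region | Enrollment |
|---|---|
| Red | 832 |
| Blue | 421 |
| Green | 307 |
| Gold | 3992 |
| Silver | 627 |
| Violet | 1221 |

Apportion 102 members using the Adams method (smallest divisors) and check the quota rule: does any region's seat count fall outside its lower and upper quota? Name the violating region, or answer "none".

Standard quotas: Red 11.468, Blue 5.803, Green 4.232, Gold 55.025, Silver 8.642, Violet 16.830.
Adams allocation: Red 12, Blue 6, Green 5, Gold 53, Silver 9, Violet 17.
Gold has quota 55.025 (lower 55, upper 56) but receives 53 — outside the quota interval.

Gold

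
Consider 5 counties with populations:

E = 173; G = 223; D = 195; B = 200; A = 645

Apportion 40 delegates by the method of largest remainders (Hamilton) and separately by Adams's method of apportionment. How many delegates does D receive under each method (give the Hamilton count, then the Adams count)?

5 and 6

Hamilton: E 5, G 6, D 5, B 6, A 18.
Adams: E 5, G 6, D 6, B 6, A 17.
D gets 5 under Hamilton and 6 under Adams.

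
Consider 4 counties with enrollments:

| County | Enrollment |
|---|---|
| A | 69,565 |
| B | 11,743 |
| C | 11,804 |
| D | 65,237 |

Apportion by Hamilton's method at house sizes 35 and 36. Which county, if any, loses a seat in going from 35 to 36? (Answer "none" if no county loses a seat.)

B

At 35 seats: A 15, B 3, C 3, D 14.
At 36 seats: A 16, B 2, C 3, D 15.
B drops from 3 to 2.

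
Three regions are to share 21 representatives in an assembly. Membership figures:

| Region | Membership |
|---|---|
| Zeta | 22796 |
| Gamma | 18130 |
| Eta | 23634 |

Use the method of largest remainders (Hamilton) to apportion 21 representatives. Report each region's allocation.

Total 64560; standard divisor 64560/21 ≈ 3074.286.
Standard quotas: Zeta 7.4151, Gamma 5.8973, Eta 7.6876.
Lower quotas: Zeta 7, Gamma 5, Eta 7 (sum 19, leaving 2 seats).
Remainders in descending order: Gamma 0.8973, Eta 0.6876, Zeta 0.4151.
The surplus seats go to Gamma, Eta.

Zeta: 7, Gamma: 6, Eta: 8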